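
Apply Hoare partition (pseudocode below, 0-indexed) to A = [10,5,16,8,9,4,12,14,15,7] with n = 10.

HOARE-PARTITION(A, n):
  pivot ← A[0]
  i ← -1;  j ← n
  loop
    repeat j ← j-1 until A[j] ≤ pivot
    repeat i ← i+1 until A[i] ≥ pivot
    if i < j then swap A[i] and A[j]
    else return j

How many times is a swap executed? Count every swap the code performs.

pivot=10
j stops at 9 (7), i stops at 0 (10); swap ⇒ [7,5,16,8,9,4,12,14,15,10]
j stops at 5 (4), i stops at 2 (16); swap ⇒ [7,5,4,8,9,16,12,14,15,10]
j stops at 4, i stops at 5; i≥j ⇒ return 4. A=[7,5,4,8,9,16,12,14,15,10]

2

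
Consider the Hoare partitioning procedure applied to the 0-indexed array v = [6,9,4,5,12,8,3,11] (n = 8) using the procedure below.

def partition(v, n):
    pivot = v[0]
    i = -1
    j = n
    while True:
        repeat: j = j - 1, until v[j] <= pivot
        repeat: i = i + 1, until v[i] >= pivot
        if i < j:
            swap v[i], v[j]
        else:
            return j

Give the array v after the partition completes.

pivot = v[0] = 6; i = -1, j = 8
j→6 (v[6]=3≤6), i→0 (v[0]=6≥6); i<j, swap → [3,9,4,5,12,8,6,11]
j→3 (v[3]=5≤6), i→1 (v[1]=9≥6); i<j, swap → [3,5,4,9,12,8,6,11]
j→2, i→3; i≥j, return j=2. v = [3,5,4,9,12,8,6,11]

[3,5,4,9,12,8,6,11]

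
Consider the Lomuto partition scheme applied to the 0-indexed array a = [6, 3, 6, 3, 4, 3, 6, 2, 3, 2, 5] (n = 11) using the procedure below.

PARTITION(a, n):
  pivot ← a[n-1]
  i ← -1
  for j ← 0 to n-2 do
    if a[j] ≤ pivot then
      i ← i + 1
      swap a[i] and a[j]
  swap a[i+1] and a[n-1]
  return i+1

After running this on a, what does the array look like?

pivot=5, i=-1
j=0: 6>5, skip
j=1: 3≤5, i=0, swap(0,1) ⇒ [3, 6, 6, 3, 4, 3, 6, 2, 3, 2, 5]
j=2: 6>5, skip
j=3: 3≤5, i=1, swap(1,3) ⇒ [3, 3, 6, 6, 4, 3, 6, 2, 3, 2, 5]
j=4: 4≤5, i=2, swap(2,4) ⇒ [3, 3, 4, 6, 6, 3, 6, 2, 3, 2, 5]
j=5: 3≤5, i=3, swap(3,5) ⇒ [3, 3, 4, 3, 6, 6, 6, 2, 3, 2, 5]
j=6: 6>5, skip
j=7: 2≤5, i=4, swap(4,7) ⇒ [3, 3, 4, 3, 2, 6, 6, 6, 3, 2, 5]
j=8: 3≤5, i=5, swap(5,8) ⇒ [3, 3, 4, 3, 2, 3, 6, 6, 6, 2, 5]
j=9: 2≤5, i=6, swap(6,9) ⇒ [3, 3, 4, 3, 2, 3, 2, 6, 6, 6, 5]
swap(7,10) ⇒ [3, 3, 4, 3, 2, 3, 2, 5, 6, 6, 6]; return 7

[3, 3, 4, 3, 2, 3, 2, 5, 6, 6, 6]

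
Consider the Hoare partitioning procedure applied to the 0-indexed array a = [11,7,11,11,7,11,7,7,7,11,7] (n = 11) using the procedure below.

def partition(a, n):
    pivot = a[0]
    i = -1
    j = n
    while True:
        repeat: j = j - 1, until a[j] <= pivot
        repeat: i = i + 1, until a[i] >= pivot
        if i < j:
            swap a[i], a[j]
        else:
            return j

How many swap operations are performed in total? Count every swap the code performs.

pivot = a[0] = 11; i = -1, j = 11
j→10 (a[10]=7≤11), i→0 (a[0]=11≥11); i<j, swap → [7,7,11,11,7,11,7,7,7,11,11]
j→9 (a[9]=11≤11), i→2 (a[2]=11≥11); i<j, swap → [7,7,11,11,7,11,7,7,7,11,11]
j→8 (a[8]=7≤11), i→3 (a[3]=11≥11); i<j, swap → [7,7,11,7,7,11,7,7,11,11,11]
j→7 (a[7]=7≤11), i→5 (a[5]=11≥11); i<j, swap → [7,7,11,7,7,7,7,11,11,11,11]
j→6, i→7; i≥j, return j=6. a = [7,7,11,7,7,7,7,11,11,11,11]

4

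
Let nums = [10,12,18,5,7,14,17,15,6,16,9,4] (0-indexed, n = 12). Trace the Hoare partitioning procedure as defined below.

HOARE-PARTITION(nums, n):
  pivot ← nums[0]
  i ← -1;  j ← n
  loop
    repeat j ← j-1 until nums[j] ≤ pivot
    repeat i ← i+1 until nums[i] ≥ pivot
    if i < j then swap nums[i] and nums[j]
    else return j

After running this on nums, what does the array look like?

[4,9,6,5,7,14,17,15,18,16,12,10]

pivot=10
j stops at 11 (4), i stops at 0 (10); swap ⇒ [4,12,18,5,7,14,17,15,6,16,9,10]
j stops at 10 (9), i stops at 1 (12); swap ⇒ [4,9,18,5,7,14,17,15,6,16,12,10]
j stops at 8 (6), i stops at 2 (18); swap ⇒ [4,9,6,5,7,14,17,15,18,16,12,10]
j stops at 4, i stops at 5; i≥j ⇒ return 4. nums=[4,9,6,5,7,14,17,15,18,16,12,10]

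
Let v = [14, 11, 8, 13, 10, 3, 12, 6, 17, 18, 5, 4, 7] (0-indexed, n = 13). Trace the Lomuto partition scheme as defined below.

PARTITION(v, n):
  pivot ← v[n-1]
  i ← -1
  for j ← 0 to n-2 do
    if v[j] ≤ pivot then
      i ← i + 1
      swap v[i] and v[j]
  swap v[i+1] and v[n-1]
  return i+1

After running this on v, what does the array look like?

[3, 6, 5, 4, 7, 14, 12, 11, 17, 18, 8, 13, 10]

pivot = v[12] = 7; i = -1
j=0: v[0]=14 > 7 → no swap
j=1: v[1]=11 > 7 → no swap
j=2: v[2]=8 > 7 → no swap
j=3: v[3]=13 > 7 → no swap
j=4: v[4]=10 > 7 → no swap
j=5: v[5]=3 ≤ 7 → i=0, swap v[0],v[5] → [3, 11, 8, 13, 10, 14, 12, 6, 17, 18, 5, 4, 7]
j=6: v[6]=12 > 7 → no swap
j=7: v[7]=6 ≤ 7 → i=1, swap v[1],v[7] → [3, 6, 8, 13, 10, 14, 12, 11, 17, 18, 5, 4, 7]
j=8: v[8]=17 > 7 → no swap
j=9: v[9]=18 > 7 → no swap
j=10: v[10]=5 ≤ 7 → i=2, swap v[2],v[10] → [3, 6, 5, 13, 10, 14, 12, 11, 17, 18, 8, 4, 7]
j=11: v[11]=4 ≤ 7 → i=3, swap v[3],v[11] → [3, 6, 5, 4, 10, 14, 12, 11, 17, 18, 8, 13, 7]
final swap v[4],v[12] → [3, 6, 5, 4, 7, 14, 12, 11, 17, 18, 8, 13, 10]; return 4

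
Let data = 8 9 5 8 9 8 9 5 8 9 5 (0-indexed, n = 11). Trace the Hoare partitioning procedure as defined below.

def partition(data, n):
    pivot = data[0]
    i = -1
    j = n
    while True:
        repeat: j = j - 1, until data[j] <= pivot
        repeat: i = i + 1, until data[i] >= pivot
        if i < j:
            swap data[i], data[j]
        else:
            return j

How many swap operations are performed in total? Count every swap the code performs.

4

pivot = data[0] = 8; i = -1, j = 11
j→10 (data[10]=5≤8), i→0 (data[0]=8≥8); i<j, swap → 5 9 5 8 9 8 9 5 8 9 8
j→8 (data[8]=8≤8), i→1 (data[1]=9≥8); i<j, swap → 5 8 5 8 9 8 9 5 9 9 8
j→7 (data[7]=5≤8), i→3 (data[3]=8≥8); i<j, swap → 5 8 5 5 9 8 9 8 9 9 8
j→5 (data[5]=8≤8), i→4 (data[4]=9≥8); i<j, swap → 5 8 5 5 8 9 9 8 9 9 8
j→4, i→5; i≥j, return j=4. data = 5 8 5 5 8 9 9 8 9 9 8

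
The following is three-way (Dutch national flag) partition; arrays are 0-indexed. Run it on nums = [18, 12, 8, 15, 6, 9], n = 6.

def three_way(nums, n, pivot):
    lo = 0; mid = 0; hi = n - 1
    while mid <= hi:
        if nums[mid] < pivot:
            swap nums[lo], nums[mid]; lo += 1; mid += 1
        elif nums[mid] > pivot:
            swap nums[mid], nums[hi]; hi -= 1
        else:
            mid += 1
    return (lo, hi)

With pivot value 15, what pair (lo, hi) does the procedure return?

pivot = 15; lo=0, mid=0, hi=5
nums[mid]=18>15: swap nums[0],nums[5]; hi=4 → [9, 12, 8, 15, 6, 18]
nums[mid]=9<15: swap nums[0],nums[0]; lo=1,mid=1 → [9, 12, 8, 15, 6, 18]
nums[mid]=12<15: swap nums[1],nums[1]; lo=2,mid=2 → [9, 12, 8, 15, 6, 18]
nums[mid]=8<15: swap nums[2],nums[2]; lo=3,mid=3 → [9, 12, 8, 15, 6, 18]
nums[mid]=15=15: mid=4
nums[mid]=6<15: swap nums[3],nums[4]; lo=4,mid=5 → [9, 12, 8, 6, 15, 18]
end: lo=4, hi=4; nums = [9, 12, 8, 6, 15, 18]

(4, 4)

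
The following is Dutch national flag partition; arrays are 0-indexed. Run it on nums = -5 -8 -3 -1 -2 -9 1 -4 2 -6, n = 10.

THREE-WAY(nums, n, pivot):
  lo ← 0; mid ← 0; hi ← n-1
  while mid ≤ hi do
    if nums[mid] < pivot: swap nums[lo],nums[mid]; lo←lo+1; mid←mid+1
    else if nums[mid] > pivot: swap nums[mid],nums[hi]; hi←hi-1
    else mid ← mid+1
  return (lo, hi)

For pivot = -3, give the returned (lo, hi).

lo=0 mid=0 hi=9
-5<-3: swap(0,0), lo=1 mid=1 ⇒ -5 -8 -3 -1 -2 -9 1 -4 2 -6
-8<-3: swap(1,1), lo=2 mid=2 ⇒ -5 -8 -3 -1 -2 -9 1 -4 2 -6
-3=-3: mid=3
-1>-3: swap(3,9), hi=8 ⇒ -5 -8 -3 -6 -2 -9 1 -4 2 -1
-6<-3: swap(2,3), lo=3 mid=4 ⇒ -5 -8 -6 -3 -2 -9 1 -4 2 -1
-2>-3: swap(4,8), hi=7 ⇒ -5 -8 -6 -3 2 -9 1 -4 -2 -1
2>-3: swap(4,7), hi=6 ⇒ -5 -8 -6 -3 -4 -9 1 2 -2 -1
-4<-3: swap(3,4), lo=4 mid=5 ⇒ -5 -8 -6 -4 -3 -9 1 2 -2 -1
-9<-3: swap(4,5), lo=5 mid=6 ⇒ -5 -8 -6 -4 -9 -3 1 2 -2 -1
1>-3: swap(6,6), hi=5 ⇒ -5 -8 -6 -4 -9 -3 1 2 -2 -1
done. lo=5 hi=5; nums=-5 -8 -6 -4 -9 -3 1 2 -2 -1

(5, 5)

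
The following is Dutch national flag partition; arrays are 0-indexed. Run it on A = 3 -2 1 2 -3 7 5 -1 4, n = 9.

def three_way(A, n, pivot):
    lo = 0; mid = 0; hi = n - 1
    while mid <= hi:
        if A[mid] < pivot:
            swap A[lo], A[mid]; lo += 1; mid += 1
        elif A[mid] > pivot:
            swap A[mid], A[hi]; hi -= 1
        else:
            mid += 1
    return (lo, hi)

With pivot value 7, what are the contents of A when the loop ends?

pivot = 7; lo=0, mid=0, hi=8
A[mid]=3<7: swap A[0],A[0]; lo=1,mid=1 → 3 -2 1 2 -3 7 5 -1 4
A[mid]=-2<7: swap A[1],A[1]; lo=2,mid=2 → 3 -2 1 2 -3 7 5 -1 4
A[mid]=1<7: swap A[2],A[2]; lo=3,mid=3 → 3 -2 1 2 -3 7 5 -1 4
A[mid]=2<7: swap A[3],A[3]; lo=4,mid=4 → 3 -2 1 2 -3 7 5 -1 4
A[mid]=-3<7: swap A[4],A[4]; lo=5,mid=5 → 3 -2 1 2 -3 7 5 -1 4
A[mid]=7=7: mid=6
A[mid]=5<7: swap A[5],A[6]; lo=6,mid=7 → 3 -2 1 2 -3 5 7 -1 4
A[mid]=-1<7: swap A[6],A[7]; lo=7,mid=8 → 3 -2 1 2 -3 5 -1 7 4
A[mid]=4<7: swap A[7],A[8]; lo=8,mid=9 → 3 -2 1 2 -3 5 -1 4 7
end: lo=8, hi=8; A = 3 -2 1 2 -3 5 -1 4 7

3 -2 1 2 -3 5 -1 4 7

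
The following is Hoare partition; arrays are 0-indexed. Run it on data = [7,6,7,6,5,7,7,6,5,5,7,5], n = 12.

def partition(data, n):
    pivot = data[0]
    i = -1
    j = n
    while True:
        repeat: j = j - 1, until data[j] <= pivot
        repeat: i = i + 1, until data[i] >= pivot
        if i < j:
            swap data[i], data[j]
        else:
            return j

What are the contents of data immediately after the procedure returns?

pivot = data[0] = 7; i = -1, j = 12
j→11 (data[11]=5≤7), i→0 (data[0]=7≥7); i<j, swap → [5,6,7,6,5,7,7,6,5,5,7,7]
j→10 (data[10]=7≤7), i→2 (data[2]=7≥7); i<j, swap → [5,6,7,6,5,7,7,6,5,5,7,7]
j→9 (data[9]=5≤7), i→5 (data[5]=7≥7); i<j, swap → [5,6,7,6,5,5,7,6,5,7,7,7]
j→8 (data[8]=5≤7), i→6 (data[6]=7≥7); i<j, swap → [5,6,7,6,5,5,5,6,7,7,7,7]
j→7, i→8; i≥j, return j=7. data = [5,6,7,6,5,5,5,6,7,7,7,7]

[5,6,7,6,5,5,5,6,7,7,7,7]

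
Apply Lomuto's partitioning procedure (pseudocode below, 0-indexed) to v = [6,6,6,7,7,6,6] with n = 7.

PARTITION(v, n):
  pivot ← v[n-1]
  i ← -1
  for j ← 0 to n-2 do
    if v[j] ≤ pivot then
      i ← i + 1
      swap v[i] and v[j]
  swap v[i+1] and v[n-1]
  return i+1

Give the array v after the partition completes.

[6,6,6,6,6,7,7]

pivot = v[6] = 6; i = -1
j=0: v[0]=6 ≤ 6 → i=0, swap v[0],v[0] (no change) → [6,6,6,7,7,6,6]
j=1: v[1]=6 ≤ 6 → i=1, swap v[1],v[1] (no change) → [6,6,6,7,7,6,6]
j=2: v[2]=6 ≤ 6 → i=2, swap v[2],v[2] (no change) → [6,6,6,7,7,6,6]
j=3: v[3]=7 > 6 → no swap
j=4: v[4]=7 > 6 → no swap
j=5: v[5]=6 ≤ 6 → i=3, swap v[3],v[5] → [6,6,6,6,7,7,6]
final swap v[4],v[6] → [6,6,6,6,6,7,7]; return 4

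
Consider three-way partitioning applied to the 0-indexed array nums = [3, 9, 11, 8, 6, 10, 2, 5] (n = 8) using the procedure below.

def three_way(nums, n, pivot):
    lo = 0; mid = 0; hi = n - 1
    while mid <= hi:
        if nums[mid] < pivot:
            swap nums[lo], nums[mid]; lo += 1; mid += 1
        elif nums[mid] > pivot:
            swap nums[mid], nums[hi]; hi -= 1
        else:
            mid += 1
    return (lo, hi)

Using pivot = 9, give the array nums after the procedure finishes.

[3, 5, 8, 6, 2, 9, 10, 11]

pivot = 9; lo=0, mid=0, hi=7
nums[mid]=3<9: swap nums[0],nums[0]; lo=1,mid=1 → [3, 9, 11, 8, 6, 10, 2, 5]
nums[mid]=9=9: mid=2
nums[mid]=11>9: swap nums[2],nums[7]; hi=6 → [3, 9, 5, 8, 6, 10, 2, 11]
nums[mid]=5<9: swap nums[1],nums[2]; lo=2,mid=3 → [3, 5, 9, 8, 6, 10, 2, 11]
nums[mid]=8<9: swap nums[2],nums[3]; lo=3,mid=4 → [3, 5, 8, 9, 6, 10, 2, 11]
nums[mid]=6<9: swap nums[3],nums[4]; lo=4,mid=5 → [3, 5, 8, 6, 9, 10, 2, 11]
nums[mid]=10>9: swap nums[5],nums[6]; hi=5 → [3, 5, 8, 6, 9, 2, 10, 11]
nums[mid]=2<9: swap nums[4],nums[5]; lo=5,mid=6 → [3, 5, 8, 6, 2, 9, 10, 11]
end: lo=5, hi=5; nums = [3, 5, 8, 6, 2, 9, 10, 11]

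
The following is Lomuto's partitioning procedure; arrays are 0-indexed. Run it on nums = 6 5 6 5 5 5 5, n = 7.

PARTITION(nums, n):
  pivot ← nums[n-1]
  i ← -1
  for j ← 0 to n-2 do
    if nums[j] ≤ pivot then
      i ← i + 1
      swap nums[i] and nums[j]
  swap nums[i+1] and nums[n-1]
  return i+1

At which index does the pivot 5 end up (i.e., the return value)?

4

pivot=5, i=-1
j=0: 6>5, skip
j=1: 5≤5, i=0, swap(0,1) ⇒ 5 6 6 5 5 5 5
j=2: 6>5, skip
j=3: 5≤5, i=1, swap(1,3) ⇒ 5 5 6 6 5 5 5
j=4: 5≤5, i=2, swap(2,4) ⇒ 5 5 5 6 6 5 5
j=5: 5≤5, i=3, swap(3,5) ⇒ 5 5 5 5 6 6 5
swap(4,6) ⇒ 5 5 5 5 5 6 6; return 4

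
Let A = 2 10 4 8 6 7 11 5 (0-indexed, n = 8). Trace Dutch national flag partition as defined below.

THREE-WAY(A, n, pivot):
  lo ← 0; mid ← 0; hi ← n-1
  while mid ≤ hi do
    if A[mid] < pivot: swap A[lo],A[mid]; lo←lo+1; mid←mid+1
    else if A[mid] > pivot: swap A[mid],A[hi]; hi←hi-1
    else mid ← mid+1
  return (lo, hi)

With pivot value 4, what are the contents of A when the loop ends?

lo=0 mid=0 hi=7
2<4: swap(0,0), lo=1 mid=1 ⇒ 2 10 4 8 6 7 11 5
10>4: swap(1,7), hi=6 ⇒ 2 5 4 8 6 7 11 10
5>4: swap(1,6), hi=5 ⇒ 2 11 4 8 6 7 5 10
11>4: swap(1,5), hi=4 ⇒ 2 7 4 8 6 11 5 10
7>4: swap(1,4), hi=3 ⇒ 2 6 4 8 7 11 5 10
6>4: swap(1,3), hi=2 ⇒ 2 8 4 6 7 11 5 10
8>4: swap(1,2), hi=1 ⇒ 2 4 8 6 7 11 5 10
4=4: mid=2
done. lo=1 hi=1; A=2 4 8 6 7 11 5 10

2 4 8 6 7 11 5 10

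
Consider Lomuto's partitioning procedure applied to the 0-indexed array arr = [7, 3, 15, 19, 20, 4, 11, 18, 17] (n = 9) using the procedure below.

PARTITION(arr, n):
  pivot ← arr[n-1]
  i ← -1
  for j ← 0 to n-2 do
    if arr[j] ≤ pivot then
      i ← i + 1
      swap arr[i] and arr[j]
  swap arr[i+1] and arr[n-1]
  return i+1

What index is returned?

5

pivot = arr[8] = 17; i = -1
j=0: arr[0]=7 ≤ 17 → i=0, swap arr[0],arr[0] (no change) → [7, 3, 15, 19, 20, 4, 11, 18, 17]
j=1: arr[1]=3 ≤ 17 → i=1, swap arr[1],arr[1] (no change) → [7, 3, 15, 19, 20, 4, 11, 18, 17]
j=2: arr[2]=15 ≤ 17 → i=2, swap arr[2],arr[2] (no change) → [7, 3, 15, 19, 20, 4, 11, 18, 17]
j=3: arr[3]=19 > 17 → no swap
j=4: arr[4]=20 > 17 → no swap
j=5: arr[5]=4 ≤ 17 → i=3, swap arr[3],arr[5] → [7, 3, 15, 4, 20, 19, 11, 18, 17]
j=6: arr[6]=11 ≤ 17 → i=4, swap arr[4],arr[6] → [7, 3, 15, 4, 11, 19, 20, 18, 17]
j=7: arr[7]=18 > 17 → no swap
final swap arr[5],arr[8] → [7, 3, 15, 4, 11, 17, 20, 18, 19]; return 5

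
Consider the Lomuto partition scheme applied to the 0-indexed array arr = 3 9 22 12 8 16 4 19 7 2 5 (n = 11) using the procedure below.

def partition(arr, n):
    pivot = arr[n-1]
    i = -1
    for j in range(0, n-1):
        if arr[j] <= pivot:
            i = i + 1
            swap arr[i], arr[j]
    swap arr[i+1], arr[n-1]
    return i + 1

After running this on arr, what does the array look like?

3 4 2 5 8 16 9 19 7 22 12

pivot = arr[10] = 5; i = -1
j=0: arr[0]=3 ≤ 5 → i=0, swap arr[0],arr[0] (no change) → 3 9 22 12 8 16 4 19 7 2 5
j=1: arr[1]=9 > 5 → no swap
j=2: arr[2]=22 > 5 → no swap
j=3: arr[3]=12 > 5 → no swap
j=4: arr[4]=8 > 5 → no swap
j=5: arr[5]=16 > 5 → no swap
j=6: arr[6]=4 ≤ 5 → i=1, swap arr[1],arr[6] → 3 4 22 12 8 16 9 19 7 2 5
j=7: arr[7]=19 > 5 → no swap
j=8: arr[8]=7 > 5 → no swap
j=9: arr[9]=2 ≤ 5 → i=2, swap arr[2],arr[9] → 3 4 2 12 8 16 9 19 7 22 5
final swap arr[3],arr[10] → 3 4 2 5 8 16 9 19 7 22 12; return 3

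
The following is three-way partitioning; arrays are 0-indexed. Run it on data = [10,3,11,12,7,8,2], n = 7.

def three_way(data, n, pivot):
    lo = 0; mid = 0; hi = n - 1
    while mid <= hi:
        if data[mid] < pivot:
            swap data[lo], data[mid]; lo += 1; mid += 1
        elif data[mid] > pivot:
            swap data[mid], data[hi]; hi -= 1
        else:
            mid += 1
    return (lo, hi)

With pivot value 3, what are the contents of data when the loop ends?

[2,3,12,7,8,11,10]

lo=0 mid=0 hi=6
10>3: swap(0,6), hi=5 ⇒ [2,3,11,12,7,8,10]
2<3: swap(0,0), lo=1 mid=1 ⇒ [2,3,11,12,7,8,10]
3=3: mid=2
11>3: swap(2,5), hi=4 ⇒ [2,3,8,12,7,11,10]
8>3: swap(2,4), hi=3 ⇒ [2,3,7,12,8,11,10]
7>3: swap(2,3), hi=2 ⇒ [2,3,12,7,8,11,10]
12>3: swap(2,2), hi=1 ⇒ [2,3,12,7,8,11,10]
done. lo=1 hi=1; data=[2,3,12,7,8,11,10]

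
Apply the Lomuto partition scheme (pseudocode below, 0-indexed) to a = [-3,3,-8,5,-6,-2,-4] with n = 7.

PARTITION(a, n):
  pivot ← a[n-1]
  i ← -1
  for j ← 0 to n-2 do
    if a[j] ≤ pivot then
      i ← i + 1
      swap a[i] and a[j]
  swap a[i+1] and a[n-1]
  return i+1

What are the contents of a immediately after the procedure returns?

[-8,-6,-4,5,3,-2,-3]

pivot = a[6] = -4; i = -1
j=0: a[0]=-3 > -4 → no swap
j=1: a[1]=3 > -4 → no swap
j=2: a[2]=-8 ≤ -4 → i=0, swap a[0],a[2] → [-8,3,-3,5,-6,-2,-4]
j=3: a[3]=5 > -4 → no swap
j=4: a[4]=-6 ≤ -4 → i=1, swap a[1],a[4] → [-8,-6,-3,5,3,-2,-4]
j=5: a[5]=-2 > -4 → no swap
final swap a[2],a[6] → [-8,-6,-4,5,3,-2,-3]; return 2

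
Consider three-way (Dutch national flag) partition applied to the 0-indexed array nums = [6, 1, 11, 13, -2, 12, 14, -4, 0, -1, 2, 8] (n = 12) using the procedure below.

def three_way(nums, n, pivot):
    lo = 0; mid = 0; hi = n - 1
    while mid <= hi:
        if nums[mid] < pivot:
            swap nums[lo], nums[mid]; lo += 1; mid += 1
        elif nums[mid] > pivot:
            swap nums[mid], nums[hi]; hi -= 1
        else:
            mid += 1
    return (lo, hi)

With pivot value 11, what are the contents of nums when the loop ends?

pivot = 11; lo=0, mid=0, hi=11
nums[mid]=6<11: swap nums[0],nums[0]; lo=1,mid=1 → [6, 1, 11, 13, -2, 12, 14, -4, 0, -1, 2, 8]
nums[mid]=1<11: swap nums[1],nums[1]; lo=2,mid=2 → [6, 1, 11, 13, -2, 12, 14, -4, 0, -1, 2, 8]
nums[mid]=11=11: mid=3
nums[mid]=13>11: swap nums[3],nums[11]; hi=10 → [6, 1, 11, 8, -2, 12, 14, -4, 0, -1, 2, 13]
nums[mid]=8<11: swap nums[2],nums[3]; lo=3,mid=4 → [6, 1, 8, 11, -2, 12, 14, -4, 0, -1, 2, 13]
nums[mid]=-2<11: swap nums[3],nums[4]; lo=4,mid=5 → [6, 1, 8, -2, 11, 12, 14, -4, 0, -1, 2, 13]
nums[mid]=12>11: swap nums[5],nums[10]; hi=9 → [6, 1, 8, -2, 11, 2, 14, -4, 0, -1, 12, 13]
nums[mid]=2<11: swap nums[4],nums[5]; lo=5,mid=6 → [6, 1, 8, -2, 2, 11, 14, -4, 0, -1, 12, 13]
nums[mid]=14>11: swap nums[6],nums[9]; hi=8 → [6, 1, 8, -2, 2, 11, -1, -4, 0, 14, 12, 13]
nums[mid]=-1<11: swap nums[5],nums[6]; lo=6,mid=7 → [6, 1, 8, -2, 2, -1, 11, -4, 0, 14, 12, 13]
nums[mid]=-4<11: swap nums[6],nums[7]; lo=7,mid=8 → [6, 1, 8, -2, 2, -1, -4, 11, 0, 14, 12, 13]
nums[mid]=0<11: swap nums[7],nums[8]; lo=8,mid=9 → [6, 1, 8, -2, 2, -1, -4, 0, 11, 14, 12, 13]
end: lo=8, hi=8; nums = [6, 1, 8, -2, 2, -1, -4, 0, 11, 14, 12, 13]

[6, 1, 8, -2, 2, -1, -4, 0, 11, 14, 12, 13]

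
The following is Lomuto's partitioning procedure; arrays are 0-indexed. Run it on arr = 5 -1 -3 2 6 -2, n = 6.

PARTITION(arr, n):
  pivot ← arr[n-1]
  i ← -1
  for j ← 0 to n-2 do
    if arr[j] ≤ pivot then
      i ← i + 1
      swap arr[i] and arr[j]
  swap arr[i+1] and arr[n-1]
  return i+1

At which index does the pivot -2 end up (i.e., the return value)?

1

pivot = arr[5] = -2; i = -1
j=0: arr[0]=5 > -2 → no swap
j=1: arr[1]=-1 > -2 → no swap
j=2: arr[2]=-3 ≤ -2 → i=0, swap arr[0],arr[2] → -3 -1 5 2 6 -2
j=3: arr[3]=2 > -2 → no swap
j=4: arr[4]=6 > -2 → no swap
final swap arr[1],arr[5] → -3 -2 5 2 6 -1; return 1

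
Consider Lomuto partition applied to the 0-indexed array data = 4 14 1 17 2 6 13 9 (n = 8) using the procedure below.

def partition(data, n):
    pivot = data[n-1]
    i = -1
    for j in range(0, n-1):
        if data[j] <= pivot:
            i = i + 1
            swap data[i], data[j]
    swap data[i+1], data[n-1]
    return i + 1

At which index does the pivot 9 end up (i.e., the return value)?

4

pivot = data[7] = 9; i = -1
j=0: data[0]=4 ≤ 9 → i=0, swap data[0],data[0] (no change) → 4 14 1 17 2 6 13 9
j=1: data[1]=14 > 9 → no swap
j=2: data[2]=1 ≤ 9 → i=1, swap data[1],data[2] → 4 1 14 17 2 6 13 9
j=3: data[3]=17 > 9 → no swap
j=4: data[4]=2 ≤ 9 → i=2, swap data[2],data[4] → 4 1 2 17 14 6 13 9
j=5: data[5]=6 ≤ 9 → i=3, swap data[3],data[5] → 4 1 2 6 14 17 13 9
j=6: data[6]=13 > 9 → no swap
final swap data[4],data[7] → 4 1 2 6 9 17 13 14; return 4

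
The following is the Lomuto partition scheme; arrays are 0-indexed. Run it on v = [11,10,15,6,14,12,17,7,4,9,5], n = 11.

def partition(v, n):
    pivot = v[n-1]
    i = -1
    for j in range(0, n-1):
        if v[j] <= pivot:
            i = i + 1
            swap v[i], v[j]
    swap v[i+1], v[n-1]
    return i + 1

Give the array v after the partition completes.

pivot=5, i=-1
j=0: 11>5, skip
j=1: 10>5, skip
j=2: 15>5, skip
j=3: 6>5, skip
j=4: 14>5, skip
j=5: 12>5, skip
j=6: 17>5, skip
j=7: 7>5, skip
j=8: 4≤5, i=0, swap(0,8) ⇒ [4,10,15,6,14,12,17,7,11,9,5]
j=9: 9>5, skip
swap(1,10) ⇒ [4,5,15,6,14,12,17,7,11,9,10]; return 1

[4,5,15,6,14,12,17,7,11,9,10]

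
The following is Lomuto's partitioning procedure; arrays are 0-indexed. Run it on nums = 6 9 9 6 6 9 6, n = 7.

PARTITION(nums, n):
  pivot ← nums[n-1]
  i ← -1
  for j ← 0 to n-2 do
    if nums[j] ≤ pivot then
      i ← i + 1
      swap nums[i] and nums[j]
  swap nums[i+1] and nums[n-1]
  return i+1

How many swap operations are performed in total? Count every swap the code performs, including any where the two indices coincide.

pivot = nums[6] = 6; i = -1
j=0: nums[0]=6 ≤ 6 → i=0, swap nums[0],nums[0] (no change) → 6 9 9 6 6 9 6
j=1: nums[1]=9 > 6 → no swap
j=2: nums[2]=9 > 6 → no swap
j=3: nums[3]=6 ≤ 6 → i=1, swap nums[1],nums[3] → 6 6 9 9 6 9 6
j=4: nums[4]=6 ≤ 6 → i=2, swap nums[2],nums[4] → 6 6 6 9 9 9 6
j=5: nums[5]=9 > 6 → no swap
final swap nums[3],nums[6] → 6 6 6 6 9 9 9; return 3

4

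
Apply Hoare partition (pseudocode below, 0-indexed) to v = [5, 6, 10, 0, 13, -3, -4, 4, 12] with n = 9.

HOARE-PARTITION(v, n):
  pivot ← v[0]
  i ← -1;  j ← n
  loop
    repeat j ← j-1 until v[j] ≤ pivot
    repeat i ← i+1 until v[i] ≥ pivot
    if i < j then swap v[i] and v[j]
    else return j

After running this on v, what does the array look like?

pivot = v[0] = 5; i = -1, j = 9
j→7 (v[7]=4≤5), i→0 (v[0]=5≥5); i<j, swap → [4, 6, 10, 0, 13, -3, -4, 5, 12]
j→6 (v[6]=-4≤5), i→1 (v[1]=6≥5); i<j, swap → [4, -4, 10, 0, 13, -3, 6, 5, 12]
j→5 (v[5]=-3≤5), i→2 (v[2]=10≥5); i<j, swap → [4, -4, -3, 0, 13, 10, 6, 5, 12]
j→3, i→4; i≥j, return j=3. v = [4, -4, -3, 0, 13, 10, 6, 5, 12]

[4, -4, -3, 0, 13, 10, 6, 5, 12]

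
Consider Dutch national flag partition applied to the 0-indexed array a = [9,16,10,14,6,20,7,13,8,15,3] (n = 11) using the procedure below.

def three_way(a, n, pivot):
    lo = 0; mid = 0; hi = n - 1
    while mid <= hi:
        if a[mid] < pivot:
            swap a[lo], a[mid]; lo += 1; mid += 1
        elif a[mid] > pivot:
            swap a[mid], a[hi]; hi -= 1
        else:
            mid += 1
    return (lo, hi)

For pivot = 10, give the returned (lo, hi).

pivot = 10; lo=0, mid=0, hi=10
a[mid]=9<10: swap a[0],a[0]; lo=1,mid=1 → [9,16,10,14,6,20,7,13,8,15,3]
a[mid]=16>10: swap a[1],a[10]; hi=9 → [9,3,10,14,6,20,7,13,8,15,16]
a[mid]=3<10: swap a[1],a[1]; lo=2,mid=2 → [9,3,10,14,6,20,7,13,8,15,16]
a[mid]=10=10: mid=3
a[mid]=14>10: swap a[3],a[9]; hi=8 → [9,3,10,15,6,20,7,13,8,14,16]
a[mid]=15>10: swap a[3],a[8]; hi=7 → [9,3,10,8,6,20,7,13,15,14,16]
a[mid]=8<10: swap a[2],a[3]; lo=3,mid=4 → [9,3,8,10,6,20,7,13,15,14,16]
a[mid]=6<10: swap a[3],a[4]; lo=4,mid=5 → [9,3,8,6,10,20,7,13,15,14,16]
a[mid]=20>10: swap a[5],a[7]; hi=6 → [9,3,8,6,10,13,7,20,15,14,16]
a[mid]=13>10: swap a[5],a[6]; hi=5 → [9,3,8,6,10,7,13,20,15,14,16]
a[mid]=7<10: swap a[4],a[5]; lo=5,mid=6 → [9,3,8,6,7,10,13,20,15,14,16]
end: lo=5, hi=5; a = [9,3,8,6,7,10,13,20,15,14,16]

(5, 5)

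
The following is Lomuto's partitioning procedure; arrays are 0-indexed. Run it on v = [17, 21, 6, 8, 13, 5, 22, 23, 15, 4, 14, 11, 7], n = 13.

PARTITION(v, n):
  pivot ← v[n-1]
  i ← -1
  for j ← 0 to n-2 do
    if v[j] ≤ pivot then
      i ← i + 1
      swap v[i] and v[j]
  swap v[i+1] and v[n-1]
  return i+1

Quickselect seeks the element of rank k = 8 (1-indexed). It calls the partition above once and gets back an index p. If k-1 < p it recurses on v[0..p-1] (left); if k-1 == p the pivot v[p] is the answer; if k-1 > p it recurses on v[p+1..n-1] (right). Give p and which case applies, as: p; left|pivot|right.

pivot=7, i=-1
j=0: 17>7, skip
j=1: 21>7, skip
j=2: 6≤7, i=0, swap(0,2) ⇒ [6, 21, 17, 8, 13, 5, 22, 23, 15, 4, 14, 11, 7]
j=3: 8>7, skip
j=4: 13>7, skip
j=5: 5≤7, i=1, swap(1,5) ⇒ [6, 5, 17, 8, 13, 21, 22, 23, 15, 4, 14, 11, 7]
j=6: 22>7, skip
j=7: 23>7, skip
j=8: 15>7, skip
j=9: 4≤7, i=2, swap(2,9) ⇒ [6, 5, 4, 8, 13, 21, 22, 23, 15, 17, 14, 11, 7]
j=10: 14>7, skip
j=11: 11>7, skip
swap(3,12) ⇒ [6, 5, 4, 7, 13, 21, 22, 23, 15, 17, 14, 11, 8]; return 3
p = 3; k-1 = 7 > 3 ⇒ right

3; right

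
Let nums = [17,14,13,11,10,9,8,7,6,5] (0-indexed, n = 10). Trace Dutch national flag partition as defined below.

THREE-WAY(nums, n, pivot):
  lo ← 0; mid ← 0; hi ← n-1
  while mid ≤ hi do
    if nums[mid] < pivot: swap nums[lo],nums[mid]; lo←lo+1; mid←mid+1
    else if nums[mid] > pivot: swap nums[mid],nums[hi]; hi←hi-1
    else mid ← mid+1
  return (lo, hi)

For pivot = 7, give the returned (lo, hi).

(2, 2)

pivot = 7; lo=0, mid=0, hi=9
nums[mid]=17>7: swap nums[0],nums[9]; hi=8 → [5,14,13,11,10,9,8,7,6,17]
nums[mid]=5<7: swap nums[0],nums[0]; lo=1,mid=1 → [5,14,13,11,10,9,8,7,6,17]
nums[mid]=14>7: swap nums[1],nums[8]; hi=7 → [5,6,13,11,10,9,8,7,14,17]
nums[mid]=6<7: swap nums[1],nums[1]; lo=2,mid=2 → [5,6,13,11,10,9,8,7,14,17]
nums[mid]=13>7: swap nums[2],nums[7]; hi=6 → [5,6,7,11,10,9,8,13,14,17]
nums[mid]=7=7: mid=3
nums[mid]=11>7: swap nums[3],nums[6]; hi=5 → [5,6,7,8,10,9,11,13,14,17]
nums[mid]=8>7: swap nums[3],nums[5]; hi=4 → [5,6,7,9,10,8,11,13,14,17]
nums[mid]=9>7: swap nums[3],nums[4]; hi=3 → [5,6,7,10,9,8,11,13,14,17]
nums[mid]=10>7: swap nums[3],nums[3]; hi=2 → [5,6,7,10,9,8,11,13,14,17]
end: lo=2, hi=2; nums = [5,6,7,10,9,8,11,13,14,17]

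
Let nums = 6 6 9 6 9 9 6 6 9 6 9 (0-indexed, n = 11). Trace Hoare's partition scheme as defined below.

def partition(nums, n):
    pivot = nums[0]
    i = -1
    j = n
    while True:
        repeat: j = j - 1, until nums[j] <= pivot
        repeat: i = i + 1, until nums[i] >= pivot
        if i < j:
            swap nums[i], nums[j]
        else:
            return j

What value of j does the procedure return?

3

pivot = nums[0] = 6; i = -1, j = 11
j→9 (nums[9]=6≤6), i→0 (nums[0]=6≥6); i<j, swap → 6 6 9 6 9 9 6 6 9 6 9
j→7 (nums[7]=6≤6), i→1 (nums[1]=6≥6); i<j, swap → 6 6 9 6 9 9 6 6 9 6 9
j→6 (nums[6]=6≤6), i→2 (nums[2]=9≥6); i<j, swap → 6 6 6 6 9 9 9 6 9 6 9
j→3, i→3; i≥j, return j=3. nums = 6 6 6 6 9 9 9 6 9 6 9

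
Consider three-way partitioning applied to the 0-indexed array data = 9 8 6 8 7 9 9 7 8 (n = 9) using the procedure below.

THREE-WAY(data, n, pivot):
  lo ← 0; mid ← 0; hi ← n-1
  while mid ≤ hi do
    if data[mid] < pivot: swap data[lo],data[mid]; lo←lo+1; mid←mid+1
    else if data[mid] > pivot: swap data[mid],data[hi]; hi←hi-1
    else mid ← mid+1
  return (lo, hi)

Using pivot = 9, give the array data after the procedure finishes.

8 6 8 7 7 8 9 9 9

pivot = 9; lo=0, mid=0, hi=8
data[mid]=9=9: mid=1
data[mid]=8<9: swap data[0],data[1]; lo=1,mid=2 → 8 9 6 8 7 9 9 7 8
data[mid]=6<9: swap data[1],data[2]; lo=2,mid=3 → 8 6 9 8 7 9 9 7 8
data[mid]=8<9: swap data[2],data[3]; lo=3,mid=4 → 8 6 8 9 7 9 9 7 8
data[mid]=7<9: swap data[3],data[4]; lo=4,mid=5 → 8 6 8 7 9 9 9 7 8
data[mid]=9=9: mid=6
data[mid]=9=9: mid=7
data[mid]=7<9: swap data[4],data[7]; lo=5,mid=8 → 8 6 8 7 7 9 9 9 8
data[mid]=8<9: swap data[5],data[8]; lo=6,mid=9 → 8 6 8 7 7 8 9 9 9
end: lo=6, hi=8; data = 8 6 8 7 7 8 9 9 9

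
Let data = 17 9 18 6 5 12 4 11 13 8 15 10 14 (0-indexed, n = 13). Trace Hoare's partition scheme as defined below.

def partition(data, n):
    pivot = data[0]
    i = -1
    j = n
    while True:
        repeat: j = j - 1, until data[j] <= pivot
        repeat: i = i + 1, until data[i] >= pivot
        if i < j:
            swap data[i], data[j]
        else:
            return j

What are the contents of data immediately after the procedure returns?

pivot=17
j stops at 12 (14), i stops at 0 (17); swap ⇒ 14 9 18 6 5 12 4 11 13 8 15 10 17
j stops at 11 (10), i stops at 2 (18); swap ⇒ 14 9 10 6 5 12 4 11 13 8 15 18 17
j stops at 10, i stops at 11; i≥j ⇒ return 10. data=14 9 10 6 5 12 4 11 13 8 15 18 17

14 9 10 6 5 12 4 11 13 8 15 18 17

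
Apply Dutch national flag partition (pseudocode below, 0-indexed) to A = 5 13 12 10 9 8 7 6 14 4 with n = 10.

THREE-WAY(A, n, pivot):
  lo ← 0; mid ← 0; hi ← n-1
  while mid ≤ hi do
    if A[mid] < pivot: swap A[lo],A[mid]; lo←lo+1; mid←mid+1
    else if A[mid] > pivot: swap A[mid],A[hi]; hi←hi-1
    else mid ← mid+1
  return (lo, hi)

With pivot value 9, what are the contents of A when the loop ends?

lo=0 mid=0 hi=9
5<9: swap(0,0), lo=1 mid=1 ⇒ 5 13 12 10 9 8 7 6 14 4
13>9: swap(1,9), hi=8 ⇒ 5 4 12 10 9 8 7 6 14 13
4<9: swap(1,1), lo=2 mid=2 ⇒ 5 4 12 10 9 8 7 6 14 13
12>9: swap(2,8), hi=7 ⇒ 5 4 14 10 9 8 7 6 12 13
14>9: swap(2,7), hi=6 ⇒ 5 4 6 10 9 8 7 14 12 13
6<9: swap(2,2), lo=3 mid=3 ⇒ 5 4 6 10 9 8 7 14 12 13
10>9: swap(3,6), hi=5 ⇒ 5 4 6 7 9 8 10 14 12 13
7<9: swap(3,3), lo=4 mid=4 ⇒ 5 4 6 7 9 8 10 14 12 13
9=9: mid=5
8<9: swap(4,5), lo=5 mid=6 ⇒ 5 4 6 7 8 9 10 14 12 13
done. lo=5 hi=5; A=5 4 6 7 8 9 10 14 12 13

5 4 6 7 8 9 10 14 12 13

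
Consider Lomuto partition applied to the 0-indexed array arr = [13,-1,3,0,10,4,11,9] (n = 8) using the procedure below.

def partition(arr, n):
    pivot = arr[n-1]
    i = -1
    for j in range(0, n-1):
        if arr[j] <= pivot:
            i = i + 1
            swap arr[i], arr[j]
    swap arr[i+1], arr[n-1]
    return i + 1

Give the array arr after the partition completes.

pivot=9, i=-1
j=0: 13>9, skip
j=1: -1≤9, i=0, swap(0,1) ⇒ [-1,13,3,0,10,4,11,9]
j=2: 3≤9, i=1, swap(1,2) ⇒ [-1,3,13,0,10,4,11,9]
j=3: 0≤9, i=2, swap(2,3) ⇒ [-1,3,0,13,10,4,11,9]
j=4: 10>9, skip
j=5: 4≤9, i=3, swap(3,5) ⇒ [-1,3,0,4,10,13,11,9]
j=6: 11>9, skip
swap(4,7) ⇒ [-1,3,0,4,9,13,11,10]; return 4

[-1,3,0,4,9,13,11,10]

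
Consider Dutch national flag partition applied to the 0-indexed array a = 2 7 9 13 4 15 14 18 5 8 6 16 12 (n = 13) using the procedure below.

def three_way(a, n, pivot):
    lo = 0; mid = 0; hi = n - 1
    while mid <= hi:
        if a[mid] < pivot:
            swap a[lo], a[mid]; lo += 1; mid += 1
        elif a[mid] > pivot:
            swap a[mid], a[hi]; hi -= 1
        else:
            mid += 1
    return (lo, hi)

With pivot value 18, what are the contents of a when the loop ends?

pivot = 18; lo=0, mid=0, hi=12
a[mid]=2<18: swap a[0],a[0]; lo=1,mid=1 → 2 7 9 13 4 15 14 18 5 8 6 16 12
a[mid]=7<18: swap a[1],a[1]; lo=2,mid=2 → 2 7 9 13 4 15 14 18 5 8 6 16 12
a[mid]=9<18: swap a[2],a[2]; lo=3,mid=3 → 2 7 9 13 4 15 14 18 5 8 6 16 12
a[mid]=13<18: swap a[3],a[3]; lo=4,mid=4 → 2 7 9 13 4 15 14 18 5 8 6 16 12
a[mid]=4<18: swap a[4],a[4]; lo=5,mid=5 → 2 7 9 13 4 15 14 18 5 8 6 16 12
a[mid]=15<18: swap a[5],a[5]; lo=6,mid=6 → 2 7 9 13 4 15 14 18 5 8 6 16 12
a[mid]=14<18: swap a[6],a[6]; lo=7,mid=7 → 2 7 9 13 4 15 14 18 5 8 6 16 12
a[mid]=18=18: mid=8
a[mid]=5<18: swap a[7],a[8]; lo=8,mid=9 → 2 7 9 13 4 15 14 5 18 8 6 16 12
a[mid]=8<18: swap a[8],a[9]; lo=9,mid=10 → 2 7 9 13 4 15 14 5 8 18 6 16 12
a[mid]=6<18: swap a[9],a[10]; lo=10,mid=11 → 2 7 9 13 4 15 14 5 8 6 18 16 12
a[mid]=16<18: swap a[10],a[11]; lo=11,mid=12 → 2 7 9 13 4 15 14 5 8 6 16 18 12
a[mid]=12<18: swap a[11],a[12]; lo=12,mid=13 → 2 7 9 13 4 15 14 5 8 6 16 12 18
end: lo=12, hi=12; a = 2 7 9 13 4 15 14 5 8 6 16 12 18

2 7 9 13 4 15 14 5 8 6 16 12 18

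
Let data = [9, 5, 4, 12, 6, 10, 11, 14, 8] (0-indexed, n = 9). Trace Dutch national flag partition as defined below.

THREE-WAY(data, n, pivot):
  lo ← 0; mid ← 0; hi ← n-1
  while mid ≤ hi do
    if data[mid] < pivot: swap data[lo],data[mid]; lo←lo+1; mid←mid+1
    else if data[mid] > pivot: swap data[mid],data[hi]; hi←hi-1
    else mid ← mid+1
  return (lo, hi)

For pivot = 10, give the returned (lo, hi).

pivot = 10; lo=0, mid=0, hi=8
data[mid]=9<10: swap data[0],data[0]; lo=1,mid=1 → [9, 5, 4, 12, 6, 10, 11, 14, 8]
data[mid]=5<10: swap data[1],data[1]; lo=2,mid=2 → [9, 5, 4, 12, 6, 10, 11, 14, 8]
data[mid]=4<10: swap data[2],data[2]; lo=3,mid=3 → [9, 5, 4, 12, 6, 10, 11, 14, 8]
data[mid]=12>10: swap data[3],data[8]; hi=7 → [9, 5, 4, 8, 6, 10, 11, 14, 12]
data[mid]=8<10: swap data[3],data[3]; lo=4,mid=4 → [9, 5, 4, 8, 6, 10, 11, 14, 12]
data[mid]=6<10: swap data[4],data[4]; lo=5,mid=5 → [9, 5, 4, 8, 6, 10, 11, 14, 12]
data[mid]=10=10: mid=6
data[mid]=11>10: swap data[6],data[7]; hi=6 → [9, 5, 4, 8, 6, 10, 14, 11, 12]
data[mid]=14>10: swap data[6],data[6]; hi=5 → [9, 5, 4, 8, 6, 10, 14, 11, 12]
end: lo=5, hi=5; data = [9, 5, 4, 8, 6, 10, 14, 11, 12]

(5, 5)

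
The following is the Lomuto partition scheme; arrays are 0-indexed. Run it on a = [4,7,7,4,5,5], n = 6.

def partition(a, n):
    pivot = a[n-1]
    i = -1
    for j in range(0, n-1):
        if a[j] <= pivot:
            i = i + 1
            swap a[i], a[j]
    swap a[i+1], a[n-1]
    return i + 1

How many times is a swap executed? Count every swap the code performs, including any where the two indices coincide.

pivot = a[5] = 5; i = -1
j=0: a[0]=4 ≤ 5 → i=0, swap a[0],a[0] (no change) → [4,7,7,4,5,5]
j=1: a[1]=7 > 5 → no swap
j=2: a[2]=7 > 5 → no swap
j=3: a[3]=4 ≤ 5 → i=1, swap a[1],a[3] → [4,4,7,7,5,5]
j=4: a[4]=5 ≤ 5 → i=2, swap a[2],a[4] → [4,4,5,7,7,5]
final swap a[3],a[5] → [4,4,5,5,7,7]; return 3

4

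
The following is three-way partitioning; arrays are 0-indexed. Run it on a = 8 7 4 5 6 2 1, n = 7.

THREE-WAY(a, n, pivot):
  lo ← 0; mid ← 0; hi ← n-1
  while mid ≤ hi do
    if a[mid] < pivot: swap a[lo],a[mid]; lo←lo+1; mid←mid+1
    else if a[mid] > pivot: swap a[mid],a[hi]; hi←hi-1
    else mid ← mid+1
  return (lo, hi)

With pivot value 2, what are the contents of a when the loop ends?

1 2 5 6 4 7 8

lo=0 mid=0 hi=6
8>2: swap(0,6), hi=5 ⇒ 1 7 4 5 6 2 8
1<2: swap(0,0), lo=1 mid=1 ⇒ 1 7 4 5 6 2 8
7>2: swap(1,5), hi=4 ⇒ 1 2 4 5 6 7 8
2=2: mid=2
4>2: swap(2,4), hi=3 ⇒ 1 2 6 5 4 7 8
6>2: swap(2,3), hi=2 ⇒ 1 2 5 6 4 7 8
5>2: swap(2,2), hi=1 ⇒ 1 2 5 6 4 7 8
done. lo=1 hi=1; a=1 2 5 6 4 7 8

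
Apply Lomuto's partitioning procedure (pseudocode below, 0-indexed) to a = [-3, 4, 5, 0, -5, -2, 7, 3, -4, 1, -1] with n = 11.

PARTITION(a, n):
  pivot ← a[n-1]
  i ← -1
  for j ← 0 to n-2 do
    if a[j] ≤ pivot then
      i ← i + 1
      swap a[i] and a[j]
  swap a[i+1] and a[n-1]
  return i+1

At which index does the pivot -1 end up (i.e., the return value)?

4

pivot = a[10] = -1; i = -1
j=0: a[0]=-3 ≤ -1 → i=0, swap a[0],a[0] (no change) → [-3, 4, 5, 0, -5, -2, 7, 3, -4, 1, -1]
j=1: a[1]=4 > -1 → no swap
j=2: a[2]=5 > -1 → no swap
j=3: a[3]=0 > -1 → no swap
j=4: a[4]=-5 ≤ -1 → i=1, swap a[1],a[4] → [-3, -5, 5, 0, 4, -2, 7, 3, -4, 1, -1]
j=5: a[5]=-2 ≤ -1 → i=2, swap a[2],a[5] → [-3, -5, -2, 0, 4, 5, 7, 3, -4, 1, -1]
j=6: a[6]=7 > -1 → no swap
j=7: a[7]=3 > -1 → no swap
j=8: a[8]=-4 ≤ -1 → i=3, swap a[3],a[8] → [-3, -5, -2, -4, 4, 5, 7, 3, 0, 1, -1]
j=9: a[9]=1 > -1 → no swap
final swap a[4],a[10] → [-3, -5, -2, -4, -1, 5, 7, 3, 0, 1, 4]; return 4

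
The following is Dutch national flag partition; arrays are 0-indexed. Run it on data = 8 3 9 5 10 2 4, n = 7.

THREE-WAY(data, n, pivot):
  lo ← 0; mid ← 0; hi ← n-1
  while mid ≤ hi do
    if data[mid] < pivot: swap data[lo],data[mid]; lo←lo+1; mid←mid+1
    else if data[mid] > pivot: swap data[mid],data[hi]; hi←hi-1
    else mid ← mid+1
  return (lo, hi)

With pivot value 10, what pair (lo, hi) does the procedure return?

lo=0 mid=0 hi=6
8<10: swap(0,0), lo=1 mid=1 ⇒ 8 3 9 5 10 2 4
3<10: swap(1,1), lo=2 mid=2 ⇒ 8 3 9 5 10 2 4
9<10: swap(2,2), lo=3 mid=3 ⇒ 8 3 9 5 10 2 4
5<10: swap(3,3), lo=4 mid=4 ⇒ 8 3 9 5 10 2 4
10=10: mid=5
2<10: swap(4,5), lo=5 mid=6 ⇒ 8 3 9 5 2 10 4
4<10: swap(5,6), lo=6 mid=7 ⇒ 8 3 9 5 2 4 10
done. lo=6 hi=6; data=8 3 9 5 2 4 10

(6, 6)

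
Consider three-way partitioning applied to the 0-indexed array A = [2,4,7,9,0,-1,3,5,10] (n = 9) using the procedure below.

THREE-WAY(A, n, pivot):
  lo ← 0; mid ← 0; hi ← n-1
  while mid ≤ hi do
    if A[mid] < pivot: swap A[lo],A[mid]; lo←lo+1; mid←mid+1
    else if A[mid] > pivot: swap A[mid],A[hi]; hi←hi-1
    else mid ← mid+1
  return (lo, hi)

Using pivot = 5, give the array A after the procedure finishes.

pivot = 5; lo=0, mid=0, hi=8
A[mid]=2<5: swap A[0],A[0]; lo=1,mid=1 → [2,4,7,9,0,-1,3,5,10]
A[mid]=4<5: swap A[1],A[1]; lo=2,mid=2 → [2,4,7,9,0,-1,3,5,10]
A[mid]=7>5: swap A[2],A[8]; hi=7 → [2,4,10,9,0,-1,3,5,7]
A[mid]=10>5: swap A[2],A[7]; hi=6 → [2,4,5,9,0,-1,3,10,7]
A[mid]=5=5: mid=3
A[mid]=9>5: swap A[3],A[6]; hi=5 → [2,4,5,3,0,-1,9,10,7]
A[mid]=3<5: swap A[2],A[3]; lo=3,mid=4 → [2,4,3,5,0,-1,9,10,7]
A[mid]=0<5: swap A[3],A[4]; lo=4,mid=5 → [2,4,3,0,5,-1,9,10,7]
A[mid]=-1<5: swap A[4],A[5]; lo=5,mid=6 → [2,4,3,0,-1,5,9,10,7]
end: lo=5, hi=5; A = [2,4,3,0,-1,5,9,10,7]

[2,4,3,0,-1,5,9,10,7]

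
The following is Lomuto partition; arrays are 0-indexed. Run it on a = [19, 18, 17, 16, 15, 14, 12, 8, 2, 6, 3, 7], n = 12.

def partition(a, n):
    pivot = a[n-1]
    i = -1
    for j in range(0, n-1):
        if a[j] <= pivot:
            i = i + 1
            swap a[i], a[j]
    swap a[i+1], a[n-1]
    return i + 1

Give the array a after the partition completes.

[2, 6, 3, 7, 15, 14, 12, 8, 19, 18, 17, 16]

pivot = a[11] = 7; i = -1
j=0: a[0]=19 > 7 → no swap
j=1: a[1]=18 > 7 → no swap
j=2: a[2]=17 > 7 → no swap
j=3: a[3]=16 > 7 → no swap
j=4: a[4]=15 > 7 → no swap
j=5: a[5]=14 > 7 → no swap
j=6: a[6]=12 > 7 → no swap
j=7: a[7]=8 > 7 → no swap
j=8: a[8]=2 ≤ 7 → i=0, swap a[0],a[8] → [2, 18, 17, 16, 15, 14, 12, 8, 19, 6, 3, 7]
j=9: a[9]=6 ≤ 7 → i=1, swap a[1],a[9] → [2, 6, 17, 16, 15, 14, 12, 8, 19, 18, 3, 7]
j=10: a[10]=3 ≤ 7 → i=2, swap a[2],a[10] → [2, 6, 3, 16, 15, 14, 12, 8, 19, 18, 17, 7]
final swap a[3],a[11] → [2, 6, 3, 7, 15, 14, 12, 8, 19, 18, 17, 16]; return 3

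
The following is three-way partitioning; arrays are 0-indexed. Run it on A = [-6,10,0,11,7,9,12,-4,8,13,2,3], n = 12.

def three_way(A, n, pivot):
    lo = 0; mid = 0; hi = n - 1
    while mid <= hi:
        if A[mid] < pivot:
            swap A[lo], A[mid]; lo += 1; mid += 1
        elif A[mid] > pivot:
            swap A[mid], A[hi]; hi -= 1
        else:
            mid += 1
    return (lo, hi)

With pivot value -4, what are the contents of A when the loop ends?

pivot = -4; lo=0, mid=0, hi=11
A[mid]=-6<-4: swap A[0],A[0]; lo=1,mid=1 → [-6,10,0,11,7,9,12,-4,8,13,2,3]
A[mid]=10>-4: swap A[1],A[11]; hi=10 → [-6,3,0,11,7,9,12,-4,8,13,2,10]
A[mid]=3>-4: swap A[1],A[10]; hi=9 → [-6,2,0,11,7,9,12,-4,8,13,3,10]
A[mid]=2>-4: swap A[1],A[9]; hi=8 → [-6,13,0,11,7,9,12,-4,8,2,3,10]
A[mid]=13>-4: swap A[1],A[8]; hi=7 → [-6,8,0,11,7,9,12,-4,13,2,3,10]
A[mid]=8>-4: swap A[1],A[7]; hi=6 → [-6,-4,0,11,7,9,12,8,13,2,3,10]
A[mid]=-4=-4: mid=2
A[mid]=0>-4: swap A[2],A[6]; hi=5 → [-6,-4,12,11,7,9,0,8,13,2,3,10]
A[mid]=12>-4: swap A[2],A[5]; hi=4 → [-6,-4,9,11,7,12,0,8,13,2,3,10]
A[mid]=9>-4: swap A[2],A[4]; hi=3 → [-6,-4,7,11,9,12,0,8,13,2,3,10]
A[mid]=7>-4: swap A[2],A[3]; hi=2 → [-6,-4,11,7,9,12,0,8,13,2,3,10]
A[mid]=11>-4: swap A[2],A[2]; hi=1 → [-6,-4,11,7,9,12,0,8,13,2,3,10]
end: lo=1, hi=1; A = [-6,-4,11,7,9,12,0,8,13,2,3,10]

[-6,-4,11,7,9,12,0,8,13,2,3,10]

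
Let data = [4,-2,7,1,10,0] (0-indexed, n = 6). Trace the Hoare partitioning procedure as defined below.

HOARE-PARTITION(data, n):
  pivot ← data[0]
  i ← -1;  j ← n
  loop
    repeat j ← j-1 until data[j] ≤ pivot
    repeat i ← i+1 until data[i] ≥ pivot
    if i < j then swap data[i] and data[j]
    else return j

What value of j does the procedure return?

pivot=4
j stops at 5 (0), i stops at 0 (4); swap ⇒ [0,-2,7,1,10,4]
j stops at 3 (1), i stops at 2 (7); swap ⇒ [0,-2,1,7,10,4]
j stops at 2, i stops at 3; i≥j ⇒ return 2. data=[0,-2,1,7,10,4]

2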